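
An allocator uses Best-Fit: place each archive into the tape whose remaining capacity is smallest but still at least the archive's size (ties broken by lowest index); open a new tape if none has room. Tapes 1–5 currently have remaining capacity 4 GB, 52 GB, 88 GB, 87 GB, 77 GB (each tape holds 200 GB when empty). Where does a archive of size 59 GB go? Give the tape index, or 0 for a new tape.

Tapes with room: tape 3 (88 GB), tape 4 (87 GB), tape 5 (77 GB).
Tightest fit is tape 5 with 77 GB free.

5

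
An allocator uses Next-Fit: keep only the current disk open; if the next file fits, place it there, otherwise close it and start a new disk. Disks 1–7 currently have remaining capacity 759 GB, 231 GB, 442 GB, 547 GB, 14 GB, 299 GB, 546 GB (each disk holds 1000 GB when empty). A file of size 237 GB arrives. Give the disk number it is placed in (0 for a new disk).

7

Next-Fit only looks at disk 7, which has 546 GB free.
237 GB fits there.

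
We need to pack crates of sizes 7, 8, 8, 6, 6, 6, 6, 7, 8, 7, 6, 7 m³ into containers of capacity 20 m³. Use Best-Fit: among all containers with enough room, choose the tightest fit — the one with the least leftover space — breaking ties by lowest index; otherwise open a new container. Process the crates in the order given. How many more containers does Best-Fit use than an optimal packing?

0

Best-Fit: [7,8] [8,6,6] [6,6,7] [8,7] [6,7] → 5 containers.
Total size 82 m³; any packing needs at least ⌈82/20⌉ = 5 containers.
So 5 is already optimal.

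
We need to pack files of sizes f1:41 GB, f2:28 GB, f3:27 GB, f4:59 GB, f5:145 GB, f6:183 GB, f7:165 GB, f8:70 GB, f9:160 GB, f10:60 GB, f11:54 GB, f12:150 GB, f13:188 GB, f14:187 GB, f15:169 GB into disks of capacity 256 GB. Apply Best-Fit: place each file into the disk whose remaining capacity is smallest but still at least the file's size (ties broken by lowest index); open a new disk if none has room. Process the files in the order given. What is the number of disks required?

9 disks

f1 (41 GB) → disk 1 (remaining 215 GB)
f2 (28 GB) → disk 1 (remaining 187 GB)
f3 (27 GB) → disk 1 (remaining 160 GB)
f4 (59 GB) → disk 1 (remaining 101 GB)
f5 (145 GB) → disk 2 (remaining 111 GB)
f6 (183 GB) → disk 3 (remaining 73 GB)
f7 (165 GB) → disk 4 (remaining 91 GB)
f8 (70 GB) → disk 3 (remaining 3 GB)
f9 (160 GB) → disk 5 (remaining 96 GB)
f10 (60 GB) → disk 4 (remaining 31 GB)
f11 (54 GB) → disk 5 (remaining 42 GB)
f12 (150 GB) → disk 6 (remaining 106 GB)
f13 (188 GB) → disk 7 (remaining 68 GB)
f14 (187 GB) → disk 8 (remaining 69 GB)
f15 (169 GB) → disk 9 (remaining 87 GB)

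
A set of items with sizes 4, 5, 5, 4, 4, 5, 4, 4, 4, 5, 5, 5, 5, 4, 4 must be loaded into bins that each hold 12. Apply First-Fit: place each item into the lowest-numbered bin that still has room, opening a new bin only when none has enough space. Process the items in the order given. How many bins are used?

7 bins

4 → bin 1 (remaining 8)
5 → bin 1 (remaining 3)
5 → bin 2 (remaining 7)
4 → bin 2 (remaining 3)
4 → bin 3 (remaining 8)
5 → bin 3 (remaining 3)
4 → bin 4 (remaining 8)
4 → bin 4 (remaining 4)
4 → bin 4 (remaining 0)
5 → bin 5 (remaining 7)
5 → bin 5 (remaining 2)
5 → bin 6 (remaining 7)
5 → bin 6 (remaining 2)
4 → bin 7 (remaining 8)
4 → bin 7 (remaining 4)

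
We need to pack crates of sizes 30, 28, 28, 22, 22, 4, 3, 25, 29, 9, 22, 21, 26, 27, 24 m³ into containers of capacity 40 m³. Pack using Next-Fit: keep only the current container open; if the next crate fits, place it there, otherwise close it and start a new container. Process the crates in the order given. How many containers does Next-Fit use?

30 m³ → container 1 (remaining 10 m³)
28 m³ → container 2 (remaining 12 m³)
28 m³ → container 3 (remaining 12 m³)
22 m³ → container 4 (remaining 18 m³)
22 m³ → container 5 (remaining 18 m³)
4 m³ → container 5 (remaining 14 m³)
3 m³ → container 5 (remaining 11 m³)
25 m³ → container 6 (remaining 15 m³)
29 m³ → container 7 (remaining 11 m³)
9 m³ → container 7 (remaining 2 m³)
22 m³ → container 8 (remaining 18 m³)
21 m³ → container 9 (remaining 19 m³)
26 m³ → container 10 (remaining 14 m³)
27 m³ → container 11 (remaining 13 m³)
24 m³ → container 12 (remaining 16 m³)
Final containers: [30] [28] [28] [22] [22,4,3] [25] [29,9] [22] [21] [26] [27] [24].

12 containers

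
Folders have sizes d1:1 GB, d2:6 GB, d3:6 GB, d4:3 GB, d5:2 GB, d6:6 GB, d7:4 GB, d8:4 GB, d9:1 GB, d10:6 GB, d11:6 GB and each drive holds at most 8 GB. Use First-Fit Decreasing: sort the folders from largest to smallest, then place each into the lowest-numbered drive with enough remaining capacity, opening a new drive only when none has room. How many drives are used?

Sorted descending: 6, 6, 6, 6, 6, 4, 4, 3, 2, 1, 1.
drive 1: place 6 GB, 2 GB left
drive 2: place 6 GB, 2 GB left
drive 3: place 6 GB, 2 GB left
drive 4: place 6 GB, 2 GB left
drive 5: place 6 GB, 2 GB left
drive 6: place 4 GB, 4 GB left
drive 6: place 4 GB, 0 GB left
drive 7: place 3 GB, 5 GB left
drive 1: place 2 GB, 0 GB left
drive 2: place 1 GB, 1 GB left
drive 2: place 1 GB, 0 GB left
Final drives: [6,2] [6,1,1] [6] [6] [6] [4,4] [3].

7 drives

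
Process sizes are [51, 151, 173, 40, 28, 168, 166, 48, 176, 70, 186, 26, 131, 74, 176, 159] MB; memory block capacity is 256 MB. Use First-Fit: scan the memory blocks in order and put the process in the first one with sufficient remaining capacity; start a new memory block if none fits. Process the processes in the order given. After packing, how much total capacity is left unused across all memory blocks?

51 MB → memory block 1 (remaining 205 MB)
151 MB → memory block 1 (remaining 54 MB)
173 MB → memory block 2 (remaining 83 MB)
40 MB → memory block 1 (remaining 14 MB)
28 MB → memory block 2 (remaining 55 MB)
168 MB → memory block 3 (remaining 88 MB)
166 MB → memory block 4 (remaining 90 MB)
48 MB → memory block 2 (remaining 7 MB)
176 MB → memory block 5 (remaining 80 MB)
70 MB → memory block 3 (remaining 18 MB)
186 MB → memory block 6 (remaining 70 MB)
26 MB → memory block 4 (remaining 64 MB)
131 MB → memory block 7 (remaining 125 MB)
74 MB → memory block 5 (remaining 6 MB)
176 MB → memory block 8 (remaining 80 MB)
159 MB → memory block 9 (remaining 97 MB)
9 memory blocks × 256 MB = 2304 MB; used 1823 MB; unused 481 MB.

481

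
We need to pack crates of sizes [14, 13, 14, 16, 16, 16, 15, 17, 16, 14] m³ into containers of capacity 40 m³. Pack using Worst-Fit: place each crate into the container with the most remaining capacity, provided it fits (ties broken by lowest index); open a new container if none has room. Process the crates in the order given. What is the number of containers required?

14 m³ → container 1 (remaining 26 m³)
13 m³ → container 1 (remaining 13 m³)
14 m³ → container 2 (remaining 26 m³)
16 m³ → container 2 (remaining 10 m³)
16 m³ → container 3 (remaining 24 m³)
16 m³ → container 3 (remaining 8 m³)
15 m³ → container 4 (remaining 25 m³)
17 m³ → container 4 (remaining 8 m³)
16 m³ → container 5 (remaining 24 m³)
14 m³ → container 5 (remaining 10 m³)
Final containers: [14,13] [14,16] [16,16] [15,17] [16,14].

5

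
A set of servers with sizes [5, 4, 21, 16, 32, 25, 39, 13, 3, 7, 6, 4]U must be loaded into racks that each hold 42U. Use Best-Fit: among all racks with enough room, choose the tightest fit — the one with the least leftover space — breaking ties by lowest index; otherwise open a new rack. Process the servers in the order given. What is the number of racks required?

5

Put 5U in rack 1; 37U remain.
Put 4U in rack 1; 33U remain.
Put 21U in rack 1; 12U remain.
Put 16U in rack 2; 26U remain.
Put 32U in rack 3; 10U remain.
Put 25U in rack 2; 1U remain.
Put 39U in rack 4; 3U remain.
Put 13U in rack 5; 29U remain.
Put 3U in rack 4; 0U remain.
Put 7U in rack 3; 3U remain.
Put 6U in rack 1; 6U remain.
Put 4U in rack 1; 2U remain.
Final racks: [5,4,21,6,4] [16,25] [32,7] [39,3] [13].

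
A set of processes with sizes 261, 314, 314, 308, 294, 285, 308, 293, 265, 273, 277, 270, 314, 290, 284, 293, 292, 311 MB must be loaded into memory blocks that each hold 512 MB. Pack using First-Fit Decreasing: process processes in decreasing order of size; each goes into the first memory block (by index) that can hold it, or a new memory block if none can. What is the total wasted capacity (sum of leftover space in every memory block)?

Sorted descending: 314, 314, 314, 311, 308, 308, 294, 293, 293, 292, 290, 285, 284, 277, 273, 270, 265, 261.
Put 314 MB in memory block 1; 198 MB remain.
Put 314 MB in memory block 2; 198 MB remain.
Put 314 MB in memory block 3; 198 MB remain.
Put 311 MB in memory block 4; 201 MB remain.
Put 308 MB in memory block 5; 204 MB remain.
Put 308 MB in memory block 6; 204 MB remain.
Put 294 MB in memory block 7; 218 MB remain.
Put 293 MB in memory block 8; 219 MB remain.
Put 293 MB in memory block 9; 219 MB remain.
Put 292 MB in memory block 10; 220 MB remain.
Put 290 MB in memory block 11; 222 MB remain.
Put 285 MB in memory block 12; 227 MB remain.
Put 284 MB in memory block 13; 228 MB remain.
Put 277 MB in memory block 14; 235 MB remain.
Put 273 MB in memory block 15; 239 MB remain.
Put 270 MB in memory block 16; 242 MB remain.
Put 265 MB in memory block 17; 247 MB remain.
Put 261 MB in memory block 18; 251 MB remain.
18 memory blocks × 512 MB = 9216 MB; used 5246 MB; unused 3970 MB.

3970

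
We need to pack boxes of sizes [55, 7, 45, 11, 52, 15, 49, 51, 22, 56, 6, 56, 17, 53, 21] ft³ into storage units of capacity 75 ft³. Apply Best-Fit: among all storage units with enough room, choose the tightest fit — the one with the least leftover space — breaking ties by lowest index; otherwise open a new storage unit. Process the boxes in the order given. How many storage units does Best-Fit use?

55 ft³ → storage unit 1 (remaining 20 ft³)
7 ft³ → storage unit 1 (remaining 13 ft³)
45 ft³ → storage unit 2 (remaining 30 ft³)
11 ft³ → storage unit 1 (remaining 2 ft³)
52 ft³ → storage unit 3 (remaining 23 ft³)
15 ft³ → storage unit 3 (remaining 8 ft³)
49 ft³ → storage unit 4 (remaining 26 ft³)
51 ft³ → storage unit 5 (remaining 24 ft³)
22 ft³ → storage unit 5 (remaining 2 ft³)
56 ft³ → storage unit 6 (remaining 19 ft³)
6 ft³ → storage unit 3 (remaining 2 ft³)
56 ft³ → storage unit 7 (remaining 19 ft³)
17 ft³ → storage unit 6 (remaining 2 ft³)
53 ft³ → storage unit 8 (remaining 22 ft³)
21 ft³ → storage unit 8 (remaining 1 ft³)

8 storage units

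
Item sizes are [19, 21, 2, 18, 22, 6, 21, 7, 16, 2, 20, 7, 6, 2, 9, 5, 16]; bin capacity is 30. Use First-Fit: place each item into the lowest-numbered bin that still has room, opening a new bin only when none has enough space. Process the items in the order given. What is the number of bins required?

Put 19 in bin 1; 11 remain.
Put 21 in bin 2; 9 remain.
Put 2 in bin 1; 9 remain.
Put 18 in bin 3; 12 remain.
Put 22 in bin 4; 8 remain.
Put 6 in bin 1; 3 remain.
Put 21 in bin 5; 9 remain.
Put 7 in bin 2; 2 remain.
Put 16 in bin 6; 14 remain.
Put 2 in bin 1; 1 remain.
Put 20 in bin 7; 10 remain.
Put 7 in bin 3; 5 remain.
Put 6 in bin 4; 2 remain.
Put 2 in bin 2; 0 remain.
Put 9 in bin 5; 0 remain.
Put 5 in bin 3; 0 remain.
Put 16 in bin 8; 14 remain.
Final bins: [19,2,6,2] [21,7,2] [18,7,5] [22,6] [21,9] [16] [20] [16].

8 bins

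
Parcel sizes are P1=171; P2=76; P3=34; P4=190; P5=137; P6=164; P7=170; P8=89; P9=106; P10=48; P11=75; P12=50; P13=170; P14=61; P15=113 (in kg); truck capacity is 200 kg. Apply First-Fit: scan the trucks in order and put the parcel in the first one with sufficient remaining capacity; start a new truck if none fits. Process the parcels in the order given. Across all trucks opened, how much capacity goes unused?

346

truck 1: place P1 (171 kg), 29 kg left
truck 2: place P2 (76 kg), 124 kg left
truck 2: place P3 (34 kg), 90 kg left
truck 3: place P4 (190 kg), 10 kg left
truck 4: place P5 (137 kg), 63 kg left
truck 5: place P6 (164 kg), 36 kg left
truck 6: place P7 (170 kg), 30 kg left
truck 2: place P8 (89 kg), 1 kg left
truck 7: place P9 (106 kg), 94 kg left
truck 4: place P10 (48 kg), 15 kg left
truck 7: place P11 (75 kg), 19 kg left
truck 8: place P12 (50 kg), 150 kg left
truck 9: place P13 (170 kg), 30 kg left
truck 8: place P14 (61 kg), 89 kg left
truck 10: place P15 (113 kg), 87 kg left
10 trucks × 200 kg = 2000 kg; used 1654 kg; unused 346 kg.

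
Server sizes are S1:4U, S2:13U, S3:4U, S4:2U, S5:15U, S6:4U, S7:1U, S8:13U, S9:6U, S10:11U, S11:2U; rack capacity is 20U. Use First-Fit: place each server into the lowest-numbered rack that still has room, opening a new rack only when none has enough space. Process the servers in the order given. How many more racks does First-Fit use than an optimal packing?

0

First-Fit: [4,13,2,1] [4,15] [4,13,2] [6,11] → 4 racks.
Total size 75U; any packing needs at least ⌈75/20⌉ = 4 racks.
So 4 is already optimal.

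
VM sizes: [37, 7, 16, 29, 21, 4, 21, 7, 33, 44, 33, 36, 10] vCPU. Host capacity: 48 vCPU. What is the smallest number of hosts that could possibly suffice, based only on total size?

7

Total size = 37 + 7 + 16 + 29 + 21 + 4 + 21 + 7 + 33 + 44 + 33 + 36 + 10 = 298 vCPU.
⌈298 / 48⌉ = 7.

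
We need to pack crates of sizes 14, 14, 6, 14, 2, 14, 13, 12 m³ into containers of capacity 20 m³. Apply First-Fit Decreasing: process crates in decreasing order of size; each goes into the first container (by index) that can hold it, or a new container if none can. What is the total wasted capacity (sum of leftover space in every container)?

31

Sorted descending: 14, 14, 14, 14, 13, 12, 6, 2.
Put 14 m³ in container 1; 6 m³ remain.
Put 14 m³ in container 2; 6 m³ remain.
Put 14 m³ in container 3; 6 m³ remain.
Put 14 m³ in container 4; 6 m³ remain.
Put 13 m³ in container 5; 7 m³ remain.
Put 12 m³ in container 6; 8 m³ remain.
Put 6 m³ in container 1; 0 m³ remain.
Put 2 m³ in container 2; 4 m³ remain.
6 containers × 20 m³ = 120 m³; used 89 m³; unused 31 m³.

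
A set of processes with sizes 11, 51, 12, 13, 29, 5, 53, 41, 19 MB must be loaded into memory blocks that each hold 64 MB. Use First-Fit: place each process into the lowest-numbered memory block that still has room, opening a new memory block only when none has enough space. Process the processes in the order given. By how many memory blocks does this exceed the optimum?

0

First-Fit: [11,51] [12,13,29,5] [53] [41,19] → 4 memory blocks.
Total size 234 MB; any packing needs at least ⌈234/64⌉ = 4 memory blocks.
So 4 is already optimal.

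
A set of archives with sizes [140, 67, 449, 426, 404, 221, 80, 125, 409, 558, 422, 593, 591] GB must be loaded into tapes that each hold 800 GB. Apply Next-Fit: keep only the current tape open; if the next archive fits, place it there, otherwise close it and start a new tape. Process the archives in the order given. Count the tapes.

8

tape 1: place 140 GB, 660 GB left
tape 1: place 67 GB, 593 GB left
tape 1: place 449 GB, 144 GB left
tape 2: place 426 GB, 374 GB left
tape 3: place 404 GB, 396 GB left
tape 3: place 221 GB, 175 GB left
tape 3: place 80 GB, 95 GB left
tape 4: place 125 GB, 675 GB left
tape 4: place 409 GB, 266 GB left
tape 5: place 558 GB, 242 GB left
tape 6: place 422 GB, 378 GB left
tape 7: place 593 GB, 207 GB left
tape 8: place 591 GB, 209 GB left
Final tapes: [140,67,449] [426] [404,221,80] [125,409] [558] [422] [593] [591].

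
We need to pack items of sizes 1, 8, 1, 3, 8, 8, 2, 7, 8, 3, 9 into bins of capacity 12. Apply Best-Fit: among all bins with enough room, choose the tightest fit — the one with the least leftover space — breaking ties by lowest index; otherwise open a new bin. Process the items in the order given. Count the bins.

6

bin 1: place 1, 11 left
bin 1: place 8, 3 left
bin 1: place 1, 2 left
bin 2: place 3, 9 left
bin 2: place 8, 1 left
bin 3: place 8, 4 left
bin 1: place 2, 0 left
bin 4: place 7, 5 left
bin 5: place 8, 4 left
bin 3: place 3, 1 left
bin 6: place 9, 3 left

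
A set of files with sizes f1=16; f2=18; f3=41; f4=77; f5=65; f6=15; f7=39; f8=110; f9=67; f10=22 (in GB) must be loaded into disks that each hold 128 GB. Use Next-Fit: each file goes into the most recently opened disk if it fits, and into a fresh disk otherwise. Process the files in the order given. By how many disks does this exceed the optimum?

1

Next-Fit: [16,18,41] [77] [65,15,39] [110] [67,22] → 5 disks.
Total size 470 GB; any packing needs at least ⌈470/128⌉ = 4 disks.
An optimal packing achieves that bound: [110,18] [77,41] [67,39,22] [65,16,15] → 4 disks.
Excess: 5 − 4 = 1.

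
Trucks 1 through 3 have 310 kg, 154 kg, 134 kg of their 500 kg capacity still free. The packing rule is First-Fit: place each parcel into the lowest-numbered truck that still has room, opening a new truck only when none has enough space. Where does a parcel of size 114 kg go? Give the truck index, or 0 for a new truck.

Trucks with room: truck 1 (310 kg), truck 2 (154 kg), truck 3 (134 kg).
The first with room is truck 1.

1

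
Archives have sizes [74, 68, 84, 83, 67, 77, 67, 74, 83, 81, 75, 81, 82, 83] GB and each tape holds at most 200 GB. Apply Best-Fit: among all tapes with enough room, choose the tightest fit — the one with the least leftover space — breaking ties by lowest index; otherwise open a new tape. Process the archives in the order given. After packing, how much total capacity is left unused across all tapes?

74 GB → tape 1 (remaining 126 GB)
68 GB → tape 1 (remaining 58 GB)
84 GB → tape 2 (remaining 116 GB)
83 GB → tape 2 (remaining 33 GB)
67 GB → tape 3 (remaining 133 GB)
77 GB → tape 3 (remaining 56 GB)
67 GB → tape 4 (remaining 133 GB)
74 GB → tape 4 (remaining 59 GB)
83 GB → tape 5 (remaining 117 GB)
81 GB → tape 5 (remaining 36 GB)
75 GB → tape 6 (remaining 125 GB)
81 GB → tape 6 (remaining 44 GB)
82 GB → tape 7 (remaining 118 GB)
83 GB → tape 7 (remaining 35 GB)
7 tapes × 200 GB = 1400 GB; used 1079 GB; unused 321 GB.

321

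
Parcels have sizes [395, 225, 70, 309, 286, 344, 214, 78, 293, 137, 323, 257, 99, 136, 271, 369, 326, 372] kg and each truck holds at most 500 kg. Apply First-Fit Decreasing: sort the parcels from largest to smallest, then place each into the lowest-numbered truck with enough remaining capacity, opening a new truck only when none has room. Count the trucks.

Sorted descending: 395, 372, 369, 344, 326, 323, 309, 293, 286, 271, 257, 225, 214, 137, 136, 99, 78, 70.
Put 395 kg in truck 1; 105 kg remain.
Put 372 kg in truck 2; 128 kg remain.
Put 369 kg in truck 3; 131 kg remain.
Put 344 kg in truck 4; 156 kg remain.
Put 326 kg in truck 5; 174 kg remain.
Put 323 kg in truck 6; 177 kg remain.
Put 309 kg in truck 7; 191 kg remain.
Put 293 kg in truck 8; 207 kg remain.
Put 286 kg in truck 9; 214 kg remain.
Put 271 kg in truck 10; 229 kg remain.
Put 257 kg in truck 11; 243 kg remain.
Put 225 kg in truck 10; 4 kg remain.
Put 214 kg in truck 9; 0 kg remain.
Put 137 kg in truck 4; 19 kg remain.
Put 136 kg in truck 5; 38 kg remain.
Put 99 kg in truck 1; 6 kg remain.
Put 78 kg in truck 2; 50 kg remain.
Put 70 kg in truck 3; 61 kg remain.

11 trucks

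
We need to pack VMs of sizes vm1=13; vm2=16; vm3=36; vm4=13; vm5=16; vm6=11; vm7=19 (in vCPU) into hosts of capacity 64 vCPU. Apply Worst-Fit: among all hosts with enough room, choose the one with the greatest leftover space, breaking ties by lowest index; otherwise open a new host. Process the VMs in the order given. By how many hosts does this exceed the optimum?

1

Worst-Fit: [13,16,13,11] [36,16] [19] → 3 hosts.
Total size 124 vCPU; any packing needs at least ⌈124/64⌉ = 2 hosts.
An optimal packing achieves that bound: [36,16,11] [19,16,13,13] → 2 hosts.
Excess: 3 − 2 = 1.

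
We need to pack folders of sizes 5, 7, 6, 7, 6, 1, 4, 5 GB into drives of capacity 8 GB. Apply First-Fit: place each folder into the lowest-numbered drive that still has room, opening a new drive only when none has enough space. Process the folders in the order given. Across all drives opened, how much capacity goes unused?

drive 1: place 5 GB, 3 GB left
drive 2: place 7 GB, 1 GB left
drive 3: place 6 GB, 2 GB left
drive 4: place 7 GB, 1 GB left
drive 5: place 6 GB, 2 GB left
drive 1: place 1 GB, 2 GB left
drive 6: place 4 GB, 4 GB left
drive 7: place 5 GB, 3 GB left
7 drives × 8 GB = 56 GB; used 41 GB; unused 15 GB.

15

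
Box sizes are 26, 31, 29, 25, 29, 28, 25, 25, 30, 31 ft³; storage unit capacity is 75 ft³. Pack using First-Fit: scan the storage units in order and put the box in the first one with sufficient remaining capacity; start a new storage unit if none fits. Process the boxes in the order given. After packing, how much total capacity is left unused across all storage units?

96

26 ft³ → storage unit 1 (remaining 49 ft³)
31 ft³ → storage unit 1 (remaining 18 ft³)
29 ft³ → storage unit 2 (remaining 46 ft³)
25 ft³ → storage unit 2 (remaining 21 ft³)
29 ft³ → storage unit 3 (remaining 46 ft³)
28 ft³ → storage unit 3 (remaining 18 ft³)
25 ft³ → storage unit 4 (remaining 50 ft³)
25 ft³ → storage unit 4 (remaining 25 ft³)
30 ft³ → storage unit 5 (remaining 45 ft³)
31 ft³ → storage unit 5 (remaining 14 ft³)
5 storage units × 75 ft³ = 375 ft³; used 279 ft³; unused 96 ft³.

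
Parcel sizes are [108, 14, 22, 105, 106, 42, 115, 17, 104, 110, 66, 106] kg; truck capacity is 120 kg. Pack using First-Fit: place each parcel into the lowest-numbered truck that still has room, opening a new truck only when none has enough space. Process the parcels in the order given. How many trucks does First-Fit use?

108 kg → truck 1 (remaining 12 kg)
14 kg → truck 2 (remaining 106 kg)
22 kg → truck 2 (remaining 84 kg)
105 kg → truck 3 (remaining 15 kg)
106 kg → truck 4 (remaining 14 kg)
42 kg → truck 2 (remaining 42 kg)
115 kg → truck 5 (remaining 5 kg)
17 kg → truck 2 (remaining 25 kg)
104 kg → truck 6 (remaining 16 kg)
110 kg → truck 7 (remaining 10 kg)
66 kg → truck 8 (remaining 54 kg)
106 kg → truck 9 (remaining 14 kg)

9 trucks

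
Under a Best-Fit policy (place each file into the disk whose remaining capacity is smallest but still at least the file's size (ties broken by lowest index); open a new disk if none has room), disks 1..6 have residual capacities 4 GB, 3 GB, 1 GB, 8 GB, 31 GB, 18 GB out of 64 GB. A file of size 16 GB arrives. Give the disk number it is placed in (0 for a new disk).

Disks with room: disk 5 (31 GB), disk 6 (18 GB).
Tightest fit is disk 6 with 18 GB free.

6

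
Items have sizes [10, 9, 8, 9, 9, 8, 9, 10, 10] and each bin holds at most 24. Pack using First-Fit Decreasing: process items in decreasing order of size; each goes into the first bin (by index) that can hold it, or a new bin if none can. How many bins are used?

5

Sorted descending: 10, 10, 10, 9, 9, 9, 9, 8, 8.
bin 1: place 10, 14 left
bin 1: place 10, 4 left
bin 2: place 10, 14 left
bin 2: place 9, 5 left
bin 3: place 9, 15 left
bin 3: place 9, 6 left
bin 4: place 9, 15 left
bin 4: place 8, 7 left
bin 5: place 8, 16 left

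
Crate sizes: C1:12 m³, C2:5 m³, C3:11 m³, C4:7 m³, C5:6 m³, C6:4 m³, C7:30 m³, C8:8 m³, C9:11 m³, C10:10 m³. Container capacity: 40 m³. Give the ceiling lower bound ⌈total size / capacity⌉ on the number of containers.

Total size = 12 + 5 + 11 + 7 + 6 + 4 + 30 + 8 + 11 + 10 = 104 m³.
⌈104 / 40⌉ = 3.

3 containers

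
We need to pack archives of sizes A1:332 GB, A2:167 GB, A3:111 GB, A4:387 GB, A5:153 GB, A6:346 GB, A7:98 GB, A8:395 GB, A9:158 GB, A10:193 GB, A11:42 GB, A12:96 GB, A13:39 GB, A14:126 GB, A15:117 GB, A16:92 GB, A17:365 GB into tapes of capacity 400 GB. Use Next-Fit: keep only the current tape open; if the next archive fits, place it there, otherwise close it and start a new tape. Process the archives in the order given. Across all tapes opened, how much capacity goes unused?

1183

tape 1: place A1 (332 GB), 68 GB left
tape 2: place A2 (167 GB), 233 GB left
tape 2: place A3 (111 GB), 122 GB left
tape 3: place A4 (387 GB), 13 GB left
tape 4: place A5 (153 GB), 247 GB left
tape 5: place A6 (346 GB), 54 GB left
tape 6: place A7 (98 GB), 302 GB left
tape 7: place A8 (395 GB), 5 GB left
tape 8: place A9 (158 GB), 242 GB left
tape 8: place A10 (193 GB), 49 GB left
tape 8: place A11 (42 GB), 7 GB left
tape 9: place A12 (96 GB), 304 GB left
tape 9: place A13 (39 GB), 265 GB left
tape 9: place A14 (126 GB), 139 GB left
tape 9: place A15 (117 GB), 22 GB left
tape 10: place A16 (92 GB), 308 GB left
tape 11: place A17 (365 GB), 35 GB left
11 tapes × 400 GB = 4400 GB; used 3217 GB; unused 1183 GB.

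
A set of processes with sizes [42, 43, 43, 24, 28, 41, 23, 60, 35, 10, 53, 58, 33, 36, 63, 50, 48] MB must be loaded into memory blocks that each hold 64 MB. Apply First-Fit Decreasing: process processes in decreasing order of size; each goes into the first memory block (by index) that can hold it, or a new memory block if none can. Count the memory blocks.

Sorted descending: 63, 60, 58, 53, 50, 48, 43, 43, 42, 41, 36, 35, 33, 28, 24, 23, 10.
Put 63 MB in memory block 1; 1 MB remain.
Put 60 MB in memory block 2; 4 MB remain.
Put 58 MB in memory block 3; 6 MB remain.
Put 53 MB in memory block 4; 11 MB remain.
Put 50 MB in memory block 5; 14 MB remain.
Put 48 MB in memory block 6; 16 MB remain.
Put 43 MB in memory block 7; 21 MB remain.
Put 43 MB in memory block 8; 21 MB remain.
Put 42 MB in memory block 9; 22 MB remain.
Put 41 MB in memory block 10; 23 MB remain.
Put 36 MB in memory block 11; 28 MB remain.
Put 35 MB in memory block 12; 29 MB remain.
Put 33 MB in memory block 13; 31 MB remain.
Put 28 MB in memory block 11; 0 MB remain.
Put 24 MB in memory block 12; 5 MB remain.
Put 23 MB in memory block 10; 0 MB remain.
Put 10 MB in memory block 4; 1 MB remain.

13 memory blocks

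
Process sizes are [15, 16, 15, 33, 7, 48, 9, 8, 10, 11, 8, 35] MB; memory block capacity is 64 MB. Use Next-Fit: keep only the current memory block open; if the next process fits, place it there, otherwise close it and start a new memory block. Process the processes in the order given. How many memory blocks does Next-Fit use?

memory block 1: place 15 MB, 49 MB left
memory block 1: place 16 MB, 33 MB left
memory block 1: place 15 MB, 18 MB left
memory block 2: place 33 MB, 31 MB left
memory block 2: place 7 MB, 24 MB left
memory block 3: place 48 MB, 16 MB left
memory block 3: place 9 MB, 7 MB left
memory block 4: place 8 MB, 56 MB left
memory block 4: place 10 MB, 46 MB left
memory block 4: place 11 MB, 35 MB left
memory block 4: place 8 MB, 27 MB left
memory block 5: place 35 MB, 29 MB left
Final memory blocks: [15,16,15] [33,7] [48,9] [8,10,11,8] [35].

5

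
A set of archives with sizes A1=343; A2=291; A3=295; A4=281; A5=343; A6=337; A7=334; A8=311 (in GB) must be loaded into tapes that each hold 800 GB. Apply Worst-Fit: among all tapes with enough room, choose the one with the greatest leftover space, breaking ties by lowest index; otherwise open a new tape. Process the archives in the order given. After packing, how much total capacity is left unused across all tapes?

A1 (343 GB) → tape 1 (remaining 457 GB)
A2 (291 GB) → tape 1 (remaining 166 GB)
A3 (295 GB) → tape 2 (remaining 505 GB)
A4 (281 GB) → tape 2 (remaining 224 GB)
A5 (343 GB) → tape 3 (remaining 457 GB)
A6 (337 GB) → tape 3 (remaining 120 GB)
A7 (334 GB) → tape 4 (remaining 466 GB)
A8 (311 GB) → tape 4 (remaining 155 GB)
4 tapes × 800 GB = 3200 GB; used 2535 GB; unused 665 GB.

665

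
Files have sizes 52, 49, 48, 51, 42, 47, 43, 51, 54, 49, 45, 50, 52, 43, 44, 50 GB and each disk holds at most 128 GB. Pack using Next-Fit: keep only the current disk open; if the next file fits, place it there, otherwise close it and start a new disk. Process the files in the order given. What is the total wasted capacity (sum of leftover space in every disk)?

254

Put 52 GB in disk 1; 76 GB remain.
Put 49 GB in disk 1; 27 GB remain.
Put 48 GB in disk 2; 80 GB remain.
Put 51 GB in disk 2; 29 GB remain.
Put 42 GB in disk 3; 86 GB remain.
Put 47 GB in disk 3; 39 GB remain.
Put 43 GB in disk 4; 85 GB remain.
Put 51 GB in disk 4; 34 GB remain.
Put 54 GB in disk 5; 74 GB remain.
Put 49 GB in disk 5; 25 GB remain.
Put 45 GB in disk 6; 83 GB remain.
Put 50 GB in disk 6; 33 GB remain.
Put 52 GB in disk 7; 76 GB remain.
Put 43 GB in disk 7; 33 GB remain.
Put 44 GB in disk 8; 84 GB remain.
Put 50 GB in disk 8; 34 GB remain.
8 disks × 128 GB = 1024 GB; used 770 GB; unused 254 GB.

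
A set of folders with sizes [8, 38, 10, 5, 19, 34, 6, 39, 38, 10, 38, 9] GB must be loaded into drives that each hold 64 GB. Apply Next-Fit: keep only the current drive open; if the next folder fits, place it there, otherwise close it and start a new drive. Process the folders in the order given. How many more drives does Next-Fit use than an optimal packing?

Next-Fit: [8,38,10,5] [19,34,6] [39] [38,10] [38,9] → 5 drives.
5 folders exceed 32 GB (half the capacity), and no two of those can share a drive, so at least 5 drives are needed.
So 5 is already optimal.

0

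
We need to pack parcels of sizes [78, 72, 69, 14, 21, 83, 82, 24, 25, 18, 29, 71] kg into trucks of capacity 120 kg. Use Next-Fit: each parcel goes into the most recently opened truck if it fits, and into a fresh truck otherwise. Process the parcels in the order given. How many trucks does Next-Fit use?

7 trucks

78 kg → truck 1 (remaining 42 kg)
72 kg → truck 2 (remaining 48 kg)
69 kg → truck 3 (remaining 51 kg)
14 kg → truck 3 (remaining 37 kg)
21 kg → truck 3 (remaining 16 kg)
83 kg → truck 4 (remaining 37 kg)
82 kg → truck 5 (remaining 38 kg)
24 kg → truck 5 (remaining 14 kg)
25 kg → truck 6 (remaining 95 kg)
18 kg → truck 6 (remaining 77 kg)
29 kg → truck 6 (remaining 48 kg)
71 kg → truck 7 (remaining 49 kg)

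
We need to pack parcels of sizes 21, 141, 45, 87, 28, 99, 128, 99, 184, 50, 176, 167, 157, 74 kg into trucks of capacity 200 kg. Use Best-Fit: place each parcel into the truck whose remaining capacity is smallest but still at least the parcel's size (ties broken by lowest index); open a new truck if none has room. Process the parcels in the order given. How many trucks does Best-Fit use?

9

truck 1: place 21 kg, 179 kg left
truck 1: place 141 kg, 38 kg left
truck 2: place 45 kg, 155 kg left
truck 2: place 87 kg, 68 kg left
truck 1: place 28 kg, 10 kg left
truck 3: place 99 kg, 101 kg left
truck 4: place 128 kg, 72 kg left
truck 3: place 99 kg, 2 kg left
truck 5: place 184 kg, 16 kg left
truck 2: place 50 kg, 18 kg left
truck 6: place 176 kg, 24 kg left
truck 7: place 167 kg, 33 kg left
truck 8: place 157 kg, 43 kg left
truck 9: place 74 kg, 126 kg left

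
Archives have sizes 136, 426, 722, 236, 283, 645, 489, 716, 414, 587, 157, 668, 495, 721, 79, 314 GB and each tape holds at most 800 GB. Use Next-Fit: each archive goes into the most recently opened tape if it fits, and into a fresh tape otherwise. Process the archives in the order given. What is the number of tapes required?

12

Put 136 GB in tape 1; 664 GB remain.
Put 426 GB in tape 1; 238 GB remain.
Put 722 GB in tape 2; 78 GB remain.
Put 236 GB in tape 3; 564 GB remain.
Put 283 GB in tape 3; 281 GB remain.
Put 645 GB in tape 4; 155 GB remain.
Put 489 GB in tape 5; 311 GB remain.
Put 716 GB in tape 6; 84 GB remain.
Put 414 GB in tape 7; 386 GB remain.
Put 587 GB in tape 8; 213 GB remain.
Put 157 GB in tape 8; 56 GB remain.
Put 668 GB in tape 9; 132 GB remain.
Put 495 GB in tape 10; 305 GB remain.
Put 721 GB in tape 11; 79 GB remain.
Put 79 GB in tape 11; 0 GB remain.
Put 314 GB in tape 12; 486 GB remain.
Final tapes: [136,426] [722] [236,283] [645] [489] [716] [414] [587,157] [668] [495] [721,79] [314].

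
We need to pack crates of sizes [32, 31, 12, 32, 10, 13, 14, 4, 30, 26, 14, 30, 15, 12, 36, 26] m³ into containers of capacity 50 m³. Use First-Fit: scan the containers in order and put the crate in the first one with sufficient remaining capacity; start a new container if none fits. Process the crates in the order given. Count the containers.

Put 32 m³ in container 1; 18 m³ remain.
Put 31 m³ in container 2; 19 m³ remain.
Put 12 m³ in container 1; 6 m³ remain.
Put 32 m³ in container 3; 18 m³ remain.
Put 10 m³ in container 2; 9 m³ remain.
Put 13 m³ in container 3; 5 m³ remain.
Put 14 m³ in container 4; 36 m³ remain.
Put 4 m³ in container 1; 2 m³ remain.
Put 30 m³ in container 4; 6 m³ remain.
Put 26 m³ in container 5; 24 m³ remain.
Put 14 m³ in container 5; 10 m³ remain.
Put 30 m³ in container 6; 20 m³ remain.
Put 15 m³ in container 6; 5 m³ remain.
Put 12 m³ in container 7; 38 m³ remain.
Put 36 m³ in container 7; 2 m³ remain.
Put 26 m³ in container 8; 24 m³ remain.
Final containers: [32,12,4] [31,10] [32,13] [14,30] [26,14] [30,15] [12,36] [26].

8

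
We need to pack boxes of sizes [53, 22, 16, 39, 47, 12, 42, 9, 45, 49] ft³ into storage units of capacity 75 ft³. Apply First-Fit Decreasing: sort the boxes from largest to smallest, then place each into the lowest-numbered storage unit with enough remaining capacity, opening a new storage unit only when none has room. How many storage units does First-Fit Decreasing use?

6

Sorted descending: 53, 49, 47, 45, 42, 39, 22, 16, 12, 9.
Put 53 ft³ in storage unit 1; 22 ft³ remain.
Put 49 ft³ in storage unit 2; 26 ft³ remain.
Put 47 ft³ in storage unit 3; 28 ft³ remain.
Put 45 ft³ in storage unit 4; 30 ft³ remain.
Put 42 ft³ in storage unit 5; 33 ft³ remain.
Put 39 ft³ in storage unit 6; 36 ft³ remain.
Put 22 ft³ in storage unit 1; 0 ft³ remain.
Put 16 ft³ in storage unit 2; 10 ft³ remain.
Put 12 ft³ in storage unit 3; 16 ft³ remain.
Put 9 ft³ in storage unit 2; 1 ft³ remain.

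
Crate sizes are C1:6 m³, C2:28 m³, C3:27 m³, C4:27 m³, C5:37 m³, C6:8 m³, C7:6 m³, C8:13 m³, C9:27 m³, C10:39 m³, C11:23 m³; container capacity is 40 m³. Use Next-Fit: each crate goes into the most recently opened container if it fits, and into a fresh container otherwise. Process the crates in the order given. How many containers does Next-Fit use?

container 1: place C1 (6 m³), 34 m³ left
container 1: place C2 (28 m³), 6 m³ left
container 2: place C3 (27 m³), 13 m³ left
container 3: place C4 (27 m³), 13 m³ left
container 4: place C5 (37 m³), 3 m³ left
container 5: place C6 (8 m³), 32 m³ left
container 5: place C7 (6 m³), 26 m³ left
container 5: place C8 (13 m³), 13 m³ left
container 6: place C9 (27 m³), 13 m³ left
container 7: place C10 (39 m³), 1 m³ left
container 8: place C11 (23 m³), 17 m³ left

8 containers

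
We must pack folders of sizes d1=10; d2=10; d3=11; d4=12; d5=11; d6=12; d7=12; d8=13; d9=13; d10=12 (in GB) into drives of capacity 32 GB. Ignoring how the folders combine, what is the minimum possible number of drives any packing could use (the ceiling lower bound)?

4

Total size = 10 + 10 + 11 + 12 + 11 + 12 + 12 + 13 + 13 + 12 = 116 GB.
⌈116 / 32⌉ = 4.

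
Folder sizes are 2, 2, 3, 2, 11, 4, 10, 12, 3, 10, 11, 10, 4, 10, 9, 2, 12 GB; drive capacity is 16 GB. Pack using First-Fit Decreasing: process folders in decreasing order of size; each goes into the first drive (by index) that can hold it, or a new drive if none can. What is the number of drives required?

9

Sorted descending: 12, 12, 11, 11, 10, 10, 10, 10, 9, 4, 4, 3, 3, 2, 2, 2, 2.
12 GB → drive 1 (remaining 4 GB)
12 GB → drive 2 (remaining 4 GB)
11 GB → drive 3 (remaining 5 GB)
11 GB → drive 4 (remaining 5 GB)
10 GB → drive 5 (remaining 6 GB)
10 GB → drive 6 (remaining 6 GB)
10 GB → drive 7 (remaining 6 GB)
10 GB → drive 8 (remaining 6 GB)
9 GB → drive 9 (remaining 7 GB)
4 GB → drive 1 (remaining 0 GB)
4 GB → drive 2 (remaining 0 GB)
3 GB → drive 3 (remaining 2 GB)
3 GB → drive 4 (remaining 2 GB)
2 GB → drive 3 (remaining 0 GB)
2 GB → drive 4 (remaining 0 GB)
2 GB → drive 5 (remaining 4 GB)
2 GB → drive 5 (remaining 2 GB)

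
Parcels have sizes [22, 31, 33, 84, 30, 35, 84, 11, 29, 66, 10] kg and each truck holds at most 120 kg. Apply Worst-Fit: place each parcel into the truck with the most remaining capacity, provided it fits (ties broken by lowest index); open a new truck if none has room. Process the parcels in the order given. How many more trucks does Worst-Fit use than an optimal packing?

Worst-Fit: [22,31,33,11] [84,30] [35,84] [29,66,10] → 4 trucks.
Total size 435 kg; any packing needs at least ⌈435/120⌉ = 4 trucks.
So 4 is already optimal.

0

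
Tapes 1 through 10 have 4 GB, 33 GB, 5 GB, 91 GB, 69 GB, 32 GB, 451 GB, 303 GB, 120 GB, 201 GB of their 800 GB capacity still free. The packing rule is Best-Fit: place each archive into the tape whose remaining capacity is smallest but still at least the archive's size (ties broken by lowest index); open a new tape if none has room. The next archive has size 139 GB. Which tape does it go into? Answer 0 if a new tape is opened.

Tapes with room: tape 7 (451 GB), tape 8 (303 GB), tape 10 (201 GB).
Tightest fit is tape 10 with 201 GB free.

10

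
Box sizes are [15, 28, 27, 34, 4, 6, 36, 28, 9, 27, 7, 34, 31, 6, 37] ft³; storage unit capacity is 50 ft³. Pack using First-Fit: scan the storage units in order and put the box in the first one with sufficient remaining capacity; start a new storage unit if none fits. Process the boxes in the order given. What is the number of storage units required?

9 storage units

Put 15 ft³ in storage unit 1; 35 ft³ remain.
Put 28 ft³ in storage unit 1; 7 ft³ remain.
Put 27 ft³ in storage unit 2; 23 ft³ remain.
Put 34 ft³ in storage unit 3; 16 ft³ remain.
Put 4 ft³ in storage unit 1; 3 ft³ remain.
Put 6 ft³ in storage unit 2; 17 ft³ remain.
Put 36 ft³ in storage unit 4; 14 ft³ remain.
Put 28 ft³ in storage unit 5; 22 ft³ remain.
Put 9 ft³ in storage unit 2; 8 ft³ remain.
Put 27 ft³ in storage unit 6; 23 ft³ remain.
Put 7 ft³ in storage unit 2; 1 ft³ remain.
Put 34 ft³ in storage unit 7; 16 ft³ remain.
Put 31 ft³ in storage unit 8; 19 ft³ remain.
Put 6 ft³ in storage unit 3; 10 ft³ remain.
Put 37 ft³ in storage unit 9; 13 ft³ remain.
Final storage units: [15,28,4] [27,6,9,7] [34,6] [36] [28] [27] [34] [31] [37].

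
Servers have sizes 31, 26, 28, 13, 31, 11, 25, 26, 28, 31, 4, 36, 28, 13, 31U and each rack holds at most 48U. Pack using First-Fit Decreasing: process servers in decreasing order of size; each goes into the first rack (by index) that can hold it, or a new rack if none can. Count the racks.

Sorted descending: 36, 31, 31, 31, 31, 28, 28, 28, 26, 26, 25, 13, 13, 11, 4.
36U → rack 1 (remaining 12U)
31U → rack 2 (remaining 17U)
31U → rack 3 (remaining 17U)
31U → rack 4 (remaining 17U)
31U → rack 5 (remaining 17U)
28U → rack 6 (remaining 20U)
28U → rack 7 (remaining 20U)
28U → rack 8 (remaining 20U)
26U → rack 9 (remaining 22U)
26U → rack 10 (remaining 22U)
25U → rack 11 (remaining 23U)
13U → rack 2 (remaining 4U)
13U → rack 3 (remaining 4U)
11U → rack 1 (remaining 1U)
4U → rack 2 (remaining 0U)
Final racks: [36,11] [31,13,4] [31,13] [31] [31] [28] [28] [28] [26] [26] [25].

11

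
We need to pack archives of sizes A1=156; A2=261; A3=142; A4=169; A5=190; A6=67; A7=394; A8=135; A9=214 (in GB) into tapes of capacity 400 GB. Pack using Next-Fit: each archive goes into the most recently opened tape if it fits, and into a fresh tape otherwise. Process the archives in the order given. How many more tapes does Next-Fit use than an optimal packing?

1

Next-Fit: [156] [261] [142,169] [190,67] [394] [135,214] → 6 tapes.
Total size 1728 GB; any packing needs at least ⌈1728/400⌉ = 5 tapes.
An optimal packing achieves that bound: [394] [261,135] [214,169] [190,156] [142,67] → 5 tapes.
Excess: 6 − 5 = 1.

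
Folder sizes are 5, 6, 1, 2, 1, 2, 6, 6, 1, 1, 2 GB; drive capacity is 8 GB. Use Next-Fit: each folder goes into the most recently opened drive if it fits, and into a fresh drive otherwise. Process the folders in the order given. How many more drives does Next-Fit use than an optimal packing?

1

Next-Fit: [5] [6,1] [2,1,2] [6] [6,1,1] [2] → 6 drives.
Total size 33 GB; any packing needs at least ⌈33/8⌉ = 5 drives.
An optimal packing achieves that bound: [6,2] [6,2] [6,2] [5,1,1,1] [1] → 5 drives.
Excess: 6 − 5 = 1.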